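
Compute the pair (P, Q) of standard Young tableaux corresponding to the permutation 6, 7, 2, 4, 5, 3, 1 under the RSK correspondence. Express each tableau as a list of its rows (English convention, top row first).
Insert each entry of the permutation into P by Schensted row insertion, recording in Q the position of each new cell.

Insert 6: appended to row 1. P = [[6]], Q = [[1]].
Insert 7: appended to row 1. P = [[6, 7]], Q = [[1, 2]].
Insert 2: 2 bumps 6 from row 1; 6 starts row 2. P = [[2, 7], [6]], Q = [[1, 2], [3]].
Insert 4: 4 bumps 7 from row 1; 7 appends to row 2. P = [[2, 4], [6, 7]], Q = [[1, 2], [3, 4]].
Insert 5: appended to row 1. P = [[2, 4, 5], [6, 7]], Q = [[1, 2, 5], [3, 4]].
Insert 3: 3 bumps 4 from row 1; 4 bumps 6 from row 2; 6 starts row 3. P = [[2, 3, 5], [4, 7], [6]], Q = [[1, 2, 5], [3, 4], [6]].
Insert 1: 1 bumps 2 from row 1; 2 bumps 4 from row 2; 4 bumps 6 from row 3; 6 starts row 4. P = [[1, 3, 5], [2, 7], [4], [6]], Q = [[1, 2, 5], [3, 4], [6], [7]].

So P = [[1, 3, 5], [2, 7], [4], [6]], Q = [[1, 2, 5], [3, 4], [6], [7]].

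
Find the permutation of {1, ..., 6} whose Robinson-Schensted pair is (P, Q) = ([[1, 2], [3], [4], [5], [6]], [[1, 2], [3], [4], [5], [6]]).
1 6 5 4 3 2

Reverse RSK: for i = n, n-1, ..., 1, locate i in Q, remove the corresponding corner cell from P, and reverse-bump its entry up through P; the value ejected from row 1 is w(i).

So w = 1 6 5 4 3 2.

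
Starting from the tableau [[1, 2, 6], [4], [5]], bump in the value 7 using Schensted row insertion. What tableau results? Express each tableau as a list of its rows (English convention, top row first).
7 is larger than every entry of row 1, so it is appended to row 1. The new tableau is [[1, 2, 6, 7], [4], [5]].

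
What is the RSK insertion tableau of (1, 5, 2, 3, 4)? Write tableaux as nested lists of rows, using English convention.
Insert 1: appended to row 1. P = [[1]].
Insert 5: appended to row 1. P = [[1, 5]].
Insert 2: 2 bumps 5 from row 1; 5 starts row 2. P = [[1, 2], [5]].
Insert 3: appended to row 1. P = [[1, 2, 3], [5]].
Insert 4: appended to row 1. P = [[1, 2, 3, 4], [5]].

So P = [[1, 2, 3, 4], [5]].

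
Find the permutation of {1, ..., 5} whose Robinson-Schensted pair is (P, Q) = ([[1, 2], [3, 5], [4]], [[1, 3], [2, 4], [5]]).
Reverse the RSK construction: for i from n down to 1, find the cell of Q containing i, remove the entry at that cell from P, and reverse-bump it up through P; the value ejected from row 1 is w(i).

Step i=5: Q has 5 at row 3, column 1; remove 4 from row 3 of P and reverse-bump: 4 enters row 2 and ejects 3; 3 enters row 1 and ejects 2. So w(5) = 2. P is now [[1, 3], [4, 5]].
Step i=4: Q has 4 at row 2, column 2; remove 5 from row 2 of P and reverse-bump: 5 enters row 1 and ejects 3. So w(4) = 3. P is now [[1, 5], [4]].
Step i=3: Q has 3 at row 1, column 2; remove that cell from P, ejecting 5. So w(3) = 5. P is now [[1], [4]].
Step i=2: Q has 2 at row 2, column 1; remove 4 from row 2 of P and reverse-bump: 4 enters row 1 and ejects 1. So w(2) = 1. P is now [[4]].
Step i=1: Q has 1 at row 1, column 1; remove that cell from P, ejecting 4. So w(1) = 4. P is now [].

So w = 4 1 5 3 2.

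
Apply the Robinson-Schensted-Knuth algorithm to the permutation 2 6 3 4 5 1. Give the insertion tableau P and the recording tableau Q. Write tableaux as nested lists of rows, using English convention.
Insert each entry of the permutation into P by Schensted row insertion, recording in Q the position of each new cell.

Insert 2: appended to row 1. P = [[2]], Q = [[1]].
Insert 6: appended to row 1. P = [[2, 6]], Q = [[1, 2]].
Insert 3: 3 bumps 6 from row 1; 6 starts row 2. P = [[2, 3], [6]], Q = [[1, 2], [3]].
Insert 4: appended to row 1. P = [[2, 3, 4], [6]], Q = [[1, 2, 4], [3]].
Insert 5: appended to row 1. P = [[2, 3, 4, 5], [6]], Q = [[1, 2, 4, 5], [3]].
Insert 1: 1 bumps 2 from row 1; 2 bumps 6 from row 2; 6 starts row 3. P = [[1, 3, 4, 5], [2], [6]], Q = [[1, 2, 4, 5], [3], [6]].

So P = [[1, 3, 4, 5], [2], [6]], Q = [[1, 2, 4, 5], [3], [6]].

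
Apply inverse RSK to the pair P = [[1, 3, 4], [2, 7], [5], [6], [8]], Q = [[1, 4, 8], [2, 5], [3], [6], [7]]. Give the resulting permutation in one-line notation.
Reverse the RSK construction: for i from n down to 1, find the cell of Q containing i, remove the entry at that cell from P, and reverse-bump it up through P; the value ejected from row 1 is w(i).

Step i=8: Q has 8 at row 1, column 3; remove that cell from P, ejecting 4. So w(8) = 4. P is now [[1, 3], [2, 7], [5], [6], [8]].
Step i=7: Q has 7 at row 5, column 1; remove 8 from row 5 of P and reverse-bump: 8 enters row 4 and ejects 6; 6 enters row 3 and ejects 5; 5 enters row 2 and ejects 2; 2 enters row 1 and ejects 1. So w(7) = 1. P is now [[2, 3], [5, 7], [6], [8]].
Step i=6: Q has 6 at row 4, column 1; remove 8 from row 4 of P and reverse-bump: 8 enters row 3 and ejects 6; 6 enters row 2 and ejects 5; 5 enters row 1 and ejects 3. So w(6) = 3. P is now [[2, 5], [6, 7], [8]].
Step i=5: Q has 5 at row 2, column 2; remove 7 from row 2 of P and reverse-bump: 7 enters row 1 and ejects 5. So w(5) = 5. P is now [[2, 7], [6], [8]].
Step i=4: Q has 4 at row 1, column 2; remove that cell from P, ejecting 7. So w(4) = 7. P is now [[2], [6], [8]].
Step i=3: Q has 3 at row 3, column 1; remove 8 from row 3 of P and reverse-bump: 8 enters row 2 and ejects 6; 6 enters row 1 and ejects 2. So w(3) = 2. P is now [[6], [8]].
Step i=2: Q has 2 at row 2, column 1; remove 8 from row 2 of P and reverse-bump: 8 enters row 1 and ejects 6. So w(2) = 6. P is now [[8]].
Step i=1: Q has 1 at row 1, column 1; remove that cell from P, ejecting 8. So w(1) = 8. P is now [].

So w = 8 6 2 7 5 3 1 4.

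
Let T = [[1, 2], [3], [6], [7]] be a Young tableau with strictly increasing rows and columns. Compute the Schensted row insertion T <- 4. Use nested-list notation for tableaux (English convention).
[[1, 2, 4], [3], [6], [7]]

4 is larger than every entry of row 1, so it is appended to row 1. The new tableau is [[1, 2, 4], [3], [6], [7]].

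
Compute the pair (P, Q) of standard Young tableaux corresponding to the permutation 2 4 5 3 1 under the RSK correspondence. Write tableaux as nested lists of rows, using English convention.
Insert each entry of the permutation into P by Schensted row insertion, recording in Q the position of each new cell.

Insert 2: appended to row 1. P = [[2]], Q = [[1]].
Insert 4: appended to row 1. P = [[2, 4]], Q = [[1, 2]].
Insert 5: appended to row 1. P = [[2, 4, 5]], Q = [[1, 2, 3]].
Insert 3: 3 bumps 4 from row 1; 4 starts row 2. P = [[2, 3, 5], [4]], Q = [[1, 2, 3], [4]].
Insert 1: 1 bumps 2 from row 1; 2 bumps 4 from row 2; 4 starts row 3. P = [[1, 3, 5], [2], [4]], Q = [[1, 2, 3], [4], [5]].

So P = [[1, 3, 5], [2], [4]], Q = [[1, 2, 3], [4], [5]].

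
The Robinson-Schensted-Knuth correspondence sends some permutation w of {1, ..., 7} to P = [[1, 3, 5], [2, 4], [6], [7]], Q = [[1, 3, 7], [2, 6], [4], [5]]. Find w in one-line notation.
Reverse the RSK construction: for i from n down to 1, find the cell of Q containing i, remove the entry at that cell from P, and reverse-bump it up through P; the value ejected from row 1 is w(i).

Step i=7: Q has 7 at row 1, column 3; remove that cell from P, ejecting 5. So w(7) = 5. P is now [[1, 3], [2, 4], [6], [7]].
Step i=6: Q has 6 at row 2, column 2; remove 4 from row 2 of P and reverse-bump: 4 enters row 1 and ejects 3. So w(6) = 3. P is now [[1, 4], [2], [6], [7]].
Step i=5: Q has 5 at row 4, column 1; remove 7 from row 4 of P and reverse-bump: 7 enters row 3 and ejects 6; 6 enters row 2 and ejects 2; 2 enters row 1 and ejects 1. So w(5) = 1. P is now [[2, 4], [6], [7]].
Step i=4: Q has 4 at row 3, column 1; remove 7 from row 3 of P and reverse-bump: 7 enters row 2 and ejects 6; 6 enters row 1 and ejects 4. So w(4) = 4. P is now [[2, 6], [7]].
Step i=3: Q has 3 at row 1, column 2; remove that cell from P, ejecting 6. So w(3) = 6. P is now [[2], [7]].
Step i=2: Q has 2 at row 2, column 1; remove 7 from row 2 of P and reverse-bump: 7 enters row 1 and ejects 2. So w(2) = 2. P is now [[7]].
Step i=1: Q has 1 at row 1, column 1; remove that cell from P, ejecting 7. So w(1) = 7. P is now [].

So w = 7 2 6 4 1 3 5.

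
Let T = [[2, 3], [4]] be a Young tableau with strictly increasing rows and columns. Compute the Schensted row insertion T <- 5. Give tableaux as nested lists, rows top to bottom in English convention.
[[2, 3, 5], [4]]

5 is larger than every entry of row 1, so it is appended to row 1. The new tableau is [[2, 3, 5], [4]].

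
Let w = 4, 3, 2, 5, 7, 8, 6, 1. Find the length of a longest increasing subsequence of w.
4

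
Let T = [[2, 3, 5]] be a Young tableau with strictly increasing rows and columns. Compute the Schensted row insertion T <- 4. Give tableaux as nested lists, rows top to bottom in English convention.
[[2, 3, 4], [5]]

In row 1, 4 replaces 5 (the leftmost entry greater than 4); 5 is bumped to row 2. 5 starts a new row 2. The new tableau is [[2, 3, 4], [5]].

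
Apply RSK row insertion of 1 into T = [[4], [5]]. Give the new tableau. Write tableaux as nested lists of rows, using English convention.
In row 1, 1 replaces 4 (the leftmost entry greater than 1); 4 is bumped to row 2. In row 2, 4 replaces 5 (the leftmost entry greater than 4); 5 is bumped to row 3. 5 starts a new row 3. The new tableau is [[1], [4], [5]].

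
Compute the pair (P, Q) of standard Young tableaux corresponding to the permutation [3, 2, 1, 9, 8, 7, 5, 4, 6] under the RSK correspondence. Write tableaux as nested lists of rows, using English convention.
Insert each entry of the permutation into P by Schensted row insertion, recording in Q the position of each new cell.

Insert 3: appended to row 1. P = [[3]].
Insert 2: 2 bumps 3 from row 1; 3 starts row 2. P = [[2], [3]].
Insert 1: 1 bumps 2 from row 1; 2 bumps 3 from row 2; 3 starts row 3. P = [[1], [2], [3]].
Insert 9: appended to row 1. P = [[1, 9], [2], [3]].
Insert 8: 8 bumps 9 from row 1; 9 appends to row 2. P = [[1, 8], [2, 9], [3]].
Insert 7: 7 bumps 8 from row 1; 8 bumps 9 from row 2; 9 appends to row 3. P = [[1, 7], [2, 8], [3, 9]].
Insert 5: 5 bumps 7 from row 1; 7 bumps 8 from row 2; 8 bumps 9 from row 3; 9 starts row 4. P = [[1, 5], [2, 7], [3, 8], [9]].
Insert 4: 4 bumps 5 from row 1; 5 bumps 7 from row 2; 7 bumps 8 from row 3; 8 bumps 9 from row 4; 9 starts row 5. P = [[1, 4], [2, 5], [3, 7], [8], [9]].
Insert 6: appended to row 1. P = [[1, 4, 6], [2, 5], [3, 7], [8], [9]].

So P = [[1, 4, 6], [2, 5], [3, 7], [8], [9]], Q = [[1, 4, 9], [2, 5], [3, 6], [7], [8]].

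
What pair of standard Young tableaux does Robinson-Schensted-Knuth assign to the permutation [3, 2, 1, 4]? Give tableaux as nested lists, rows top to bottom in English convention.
P = [[1, 4], [2], [3]], Q = [[1, 4], [2], [3]]

Insert each entry of the permutation into P by Schensted row insertion, recording in Q the position of each new cell.

Insert 3: appended to row 1. P = [[3]], Q = [[1]].
Insert 2: 2 bumps 3 from row 1; 3 starts row 2. P = [[2], [3]], Q = [[1], [2]].
Insert 1: 1 bumps 2 from row 1; 2 bumps 3 from row 2; 3 starts row 3. P = [[1], [2], [3]], Q = [[1], [2], [3]].
Insert 4: appended to row 1. P = [[1, 4], [2], [3]], Q = [[1, 4], [2], [3]].

So P = [[1, 4], [2], [3]], Q = [[1, 4], [2], [3]].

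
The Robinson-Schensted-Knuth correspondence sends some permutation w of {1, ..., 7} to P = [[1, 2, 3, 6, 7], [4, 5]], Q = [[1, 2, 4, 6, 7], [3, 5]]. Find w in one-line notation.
1 4 2 5 3 6 7

Reverse the RSK construction: for i from n down to 1, find the cell of Q containing i, remove the entry at that cell from P, and reverse-bump it up through P; the value ejected from row 1 is w(i).

Step i=7: Q has 7 at row 1, column 5; remove that cell from P, ejecting 7. So w(7) = 7. P is now [[1, 2, 3, 6], [4, 5]].
Step i=6: Q has 6 at row 1, column 4; remove that cell from P, ejecting 6. So w(6) = 6. P is now [[1, 2, 3], [4, 5]].
Step i=5: Q has 5 at row 2, column 2; remove 5 from row 2 of P and reverse-bump: 5 enters row 1 and ejects 3. So w(5) = 3. P is now [[1, 2, 5], [4]].
Step i=4: Q has 4 at row 1, column 3; remove that cell from P, ejecting 5. So w(4) = 5. P is now [[1, 2], [4]].
Step i=3: Q has 3 at row 2, column 1; remove 4 from row 2 of P and reverse-bump: 4 enters row 1 and ejects 2. So w(3) = 2. P is now [[1, 4]].
Step i=2: Q has 2 at row 1, column 2; remove that cell from P, ejecting 4. So w(2) = 4. P is now [[1]].
Step i=1: Q has 1 at row 1, column 1; remove that cell from P, ejecting 1. So w(1) = 1. P is now [].

So w = 1 4 2 5 3 6 7.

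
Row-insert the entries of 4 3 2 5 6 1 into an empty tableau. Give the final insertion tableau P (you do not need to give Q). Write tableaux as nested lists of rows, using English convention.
After inserting 4: P = [[4]].
After inserting 3: P = [[3], [4]].
After inserting 2: P = [[2], [3], [4]].
After inserting 5: P = [[2, 5], [3], [4]].
After inserting 6: P = [[2, 5, 6], [3], [4]].
After inserting 1: P = [[1, 5, 6], [2], [3], [4]].

So P = [[1, 5, 6], [2], [3], [4]].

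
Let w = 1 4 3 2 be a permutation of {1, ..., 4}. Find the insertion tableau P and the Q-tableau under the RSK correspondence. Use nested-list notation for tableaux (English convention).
P = [[1, 2], [3], [4]], Q = [[1, 2], [3], [4]]

Insert each entry of the permutation into P by Schensted row insertion, recording in Q the position of each new cell.

After inserting 1: P = [[1]].
After inserting 4: P = [[1, 4]].
After inserting 3: P = [[1, 3], [4]].
After inserting 2: P = [[1, 2], [3], [4]].

So P = [[1, 2], [3], [4]], Q = [[1, 2], [3], [4]].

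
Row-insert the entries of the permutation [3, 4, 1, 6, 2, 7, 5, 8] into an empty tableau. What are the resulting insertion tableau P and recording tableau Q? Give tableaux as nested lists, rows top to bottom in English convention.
Insert each entry of the permutation into P by Schensted row insertion, recording in Q the position of each new cell.

After inserting 3: P = [[3]].
After inserting 4: P = [[3, 4]].
After inserting 1: P = [[1, 4], [3]].
After inserting 6: P = [[1, 4, 6], [3]].
After inserting 2: P = [[1, 2, 6], [3, 4]].
After inserting 7: P = [[1, 2, 6, 7], [3, 4]].
After inserting 5: P = [[1, 2, 5, 7], [3, 4, 6]].
After inserting 8: P = [[1, 2, 5, 7, 8], [3, 4, 6]].

So P = [[1, 2, 5, 7, 8], [3, 4, 6]], Q = [[1, 2, 4, 6, 8], [3, 5, 7]].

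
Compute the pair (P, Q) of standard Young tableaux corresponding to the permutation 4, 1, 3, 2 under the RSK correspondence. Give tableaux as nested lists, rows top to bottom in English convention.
Insert each entry of the permutation into P by Schensted row insertion, recording in Q the position of each new cell.

Insert 4: appended to row 1. P = [[4]].
Insert 1: 1 bumps 4 from row 1; 4 starts row 2. P = [[1], [4]].
Insert 3: appended to row 1. P = [[1, 3], [4]].
Insert 2: 2 bumps 3 from row 1; 3 bumps 4 from row 2; 4 starts row 3. P = [[1, 2], [3], [4]].

So P = [[1, 2], [3], [4]], Q = [[1, 3], [2], [4]].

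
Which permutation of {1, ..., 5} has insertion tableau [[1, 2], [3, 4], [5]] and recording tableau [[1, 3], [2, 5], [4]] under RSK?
5 3 4 1 2

Reverse the RSK construction: for i from n down to 1, find the cell of Q containing i, remove the entry at that cell from P, and reverse-bump it up through P; the value ejected from row 1 is w(i).

Step i=5: Q has 5 at row 2, column 2; remove 4 from row 2 of P and reverse-bump: 4 enters row 1 and ejects 2. So w(5) = 2. P is now [[1, 4], [3], [5]].
Step i=4: Q has 4 at row 3, column 1; remove 5 from row 3 of P and reverse-bump: 5 enters row 2 and ejects 3; 3 enters row 1 and ejects 1. So w(4) = 1. P is now [[3, 4], [5]].
Step i=3: Q has 3 at row 1, column 2; remove that cell from P, ejecting 4. So w(3) = 4. P is now [[3], [5]].
Step i=2: Q has 2 at row 2, column 1; remove 5 from row 2 of P and reverse-bump: 5 enters row 1 and ejects 3. So w(2) = 3. P is now [[5]].
Step i=1: Q has 1 at row 1, column 1; remove that cell from P, ejecting 5. So w(1) = 5. P is now [].

So w = 5 3 4 1 2.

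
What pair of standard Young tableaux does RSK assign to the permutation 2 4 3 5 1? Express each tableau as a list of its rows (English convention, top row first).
P = [[1, 3, 5], [2], [4]], Q = [[1, 2, 4], [3], [5]]

Insert each entry of the permutation into P by Schensted row insertion, recording in Q the position of each new cell.

Insert 2: appended to row 1. P = [[2]].
Insert 4: appended to row 1. P = [[2, 4]].
Insert 3: 3 bumps 4 from row 1; 4 starts row 2. P = [[2, 3], [4]].
Insert 5: appended to row 1. P = [[2, 3, 5], [4]].
Insert 1: 1 bumps 2 from row 1; 2 bumps 4 from row 2; 4 starts row 3. P = [[1, 3, 5], [2], [4]].

So P = [[1, 3, 5], [2], [4]], Q = [[1, 2, 4], [3], [5]].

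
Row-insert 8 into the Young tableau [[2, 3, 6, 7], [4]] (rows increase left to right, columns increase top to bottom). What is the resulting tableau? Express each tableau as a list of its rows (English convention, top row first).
8 is larger than every entry of row 1, so it is appended to row 1. The new tableau is [[2, 3, 6, 7, 8], [4]].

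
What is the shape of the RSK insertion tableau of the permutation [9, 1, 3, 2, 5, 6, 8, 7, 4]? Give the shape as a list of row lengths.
Row-insert each entry into an empty tableau.

After inserting 9: P = [[9]].
After inserting 1: P = [[1], [9]].
After inserting 3: P = [[1, 3], [9]].
After inserting 2: P = [[1, 2], [3], [9]].
After inserting 5: P = [[1, 2, 5], [3], [9]].
After inserting 6: P = [[1, 2, 5, 6], [3], [9]].
After inserting 8: P = [[1, 2, 5, 6, 8], [3], [9]].
After inserting 7: P = [[1, 2, 5, 6, 7], [3, 8], [9]].
After inserting 4: P = [[1, 2, 4, 6, 7], [3, 5], [8], [9]].

The final insertion tableau P = [[1, 2, 4, 6, 7], [3, 5], [8], [9]] has shape [5, 2, 1, 1].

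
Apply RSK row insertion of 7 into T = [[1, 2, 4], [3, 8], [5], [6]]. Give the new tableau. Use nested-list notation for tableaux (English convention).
7 is larger than every entry of row 1, so it is appended to row 1. The new tableau is [[1, 2, 4, 7], [3, 8], [5], [6]].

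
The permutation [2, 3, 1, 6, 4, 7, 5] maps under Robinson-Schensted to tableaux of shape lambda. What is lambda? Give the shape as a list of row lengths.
[4, 3]

Row-insert each entry into an empty tableau.

After inserting 2: P = [[2]].
After inserting 3: P = [[2, 3]].
After inserting 1: P = [[1, 3], [2]].
After inserting 6: P = [[1, 3, 6], [2]].
After inserting 4: P = [[1, 3, 4], [2, 6]].
After inserting 7: P = [[1, 3, 4, 7], [2, 6]].
After inserting 5: P = [[1, 3, 4, 5], [2, 6, 7]].

The final insertion tableau P = [[1, 3, 4, 5], [2, 6, 7]] has shape [4, 3].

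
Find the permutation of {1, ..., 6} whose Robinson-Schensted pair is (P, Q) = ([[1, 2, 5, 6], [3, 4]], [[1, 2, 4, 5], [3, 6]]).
Reverse RSK: for i = n, n-1, ..., 1, locate i in Q, remove the corresponding corner cell from P, and reverse-bump its entry up through P; the value ejected from row 1 is w(i).

So w = 3 4 1 5 6 2.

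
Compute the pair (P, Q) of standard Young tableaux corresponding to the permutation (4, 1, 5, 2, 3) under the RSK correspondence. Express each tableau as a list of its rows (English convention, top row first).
Insert each entry of the permutation into P by Schensted row insertion, recording in Q the position of each new cell.

Insert 4: appended to row 1. P = [[4]], Q = [[1]].
Insert 1: 1 bumps 4 from row 1; 4 starts row 2. P = [[1], [4]], Q = [[1], [2]].
Insert 5: appended to row 1. P = [[1, 5], [4]], Q = [[1, 3], [2]].
Insert 2: 2 bumps 5 from row 1; 5 appends to row 2. P = [[1, 2], [4, 5]], Q = [[1, 3], [2, 4]].
Insert 3: appended to row 1. P = [[1, 2, 3], [4, 5]], Q = [[1, 3, 5], [2, 4]].

So P = [[1, 2, 3], [4, 5]], Q = [[1, 3, 5], [2, 4]].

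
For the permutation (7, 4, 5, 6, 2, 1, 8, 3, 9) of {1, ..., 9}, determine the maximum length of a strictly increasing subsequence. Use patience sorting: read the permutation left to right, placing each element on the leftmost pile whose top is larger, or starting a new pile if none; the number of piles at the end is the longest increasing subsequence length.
5

7: new pile. tops = [7]
4: onto pile 1 (replacing 7). tops = [4]
5: new pile. tops = [4, 5]
6: new pile. tops = [4, 5, 6]
2: onto pile 1 (replacing 4). tops = [2, 5, 6]
1: onto pile 1 (replacing 2). tops = [1, 5, 6]
8: new pile. tops = [1, 5, 6, 8]
3: onto pile 2 (replacing 5). tops = [1, 3, 6, 8]
9: new pile. tops = [1, 3, 6, 8, 9]

5 piles, so the longest increasing subsequence has length 5.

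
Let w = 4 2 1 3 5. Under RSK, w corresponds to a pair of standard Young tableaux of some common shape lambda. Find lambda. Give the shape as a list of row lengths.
Row-insert each entry into an empty tableau.

After inserting 4: P = [[4]].
After inserting 2: P = [[2], [4]].
After inserting 1: P = [[1], [2], [4]].
After inserting 3: P = [[1, 3], [2], [4]].
After inserting 5: P = [[1, 3, 5], [2], [4]].

The final insertion tableau P = [[1, 3, 5], [2], [4]] has shape [3, 1, 1].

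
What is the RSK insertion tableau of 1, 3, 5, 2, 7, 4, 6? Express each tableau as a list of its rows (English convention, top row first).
P = [[1, 2, 4, 6], [3, 5, 7]]

Insert 1: appended to row 1. P = [[1]].
Insert 3: appended to row 1. P = [[1, 3]].
Insert 5: appended to row 1. P = [[1, 3, 5]].
Insert 2: 2 bumps 3 from row 1; 3 starts row 2. P = [[1, 2, 5], [3]].
Insert 7: appended to row 1. P = [[1, 2, 5, 7], [3]].
Insert 4: 4 bumps 5 from row 1; 5 appends to row 2. P = [[1, 2, 4, 7], [3, 5]].
Insert 6: 6 bumps 7 from row 1; 7 appends to row 2. P = [[1, 2, 4, 6], [3, 5, 7]].

So P = [[1, 2, 4, 6], [3, 5, 7]].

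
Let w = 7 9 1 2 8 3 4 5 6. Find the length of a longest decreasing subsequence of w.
3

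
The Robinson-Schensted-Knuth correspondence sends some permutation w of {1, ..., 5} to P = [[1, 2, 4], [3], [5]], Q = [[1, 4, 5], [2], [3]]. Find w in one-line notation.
5 3 1 2 4

Reverse RSK: for i = n, n-1, ..., 1, locate i in Q, remove the corresponding corner cell from P, and reverse-bump its entry up through P; the value ejected from row 1 is w(i).

So w = 5 3 1 2 4.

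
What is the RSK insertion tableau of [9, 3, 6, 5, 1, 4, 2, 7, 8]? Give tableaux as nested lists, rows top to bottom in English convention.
Insert 9: appended to row 1. P = [[9]].
Insert 3: 3 bumps 9 from row 1; 9 starts row 2. P = [[3], [9]].
Insert 6: appended to row 1. P = [[3, 6], [9]].
Insert 5: 5 bumps 6 from row 1; 6 bumps 9 from row 2; 9 starts row 3. P = [[3, 5], [6], [9]].
Insert 1: 1 bumps 3 from row 1; 3 bumps 6 from row 2; 6 bumps 9 from row 3; 9 starts row 4. P = [[1, 5], [3], [6], [9]].
Insert 4: 4 bumps 5 from row 1; 5 appends to row 2. P = [[1, 4], [3, 5], [6], [9]].
Insert 2: 2 bumps 4 from row 1; 4 bumps 5 from row 2; 5 bumps 6 from row 3; 6 bumps 9 from row 4; 9 starts row 5. P = [[1, 2], [3, 4], [5], [6], [9]].
Insert 7: appended to row 1. P = [[1, 2, 7], [3, 4], [5], [6], [9]].
Insert 8: appended to row 1. P = [[1, 2, 7, 8], [3, 4], [5], [6], [9]].

So P = [[1, 2, 7, 8], [3, 4], [5], [6], [9]].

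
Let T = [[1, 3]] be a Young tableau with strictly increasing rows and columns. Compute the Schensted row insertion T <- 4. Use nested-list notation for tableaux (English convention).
4 is larger than every entry of row 1, so it is appended to row 1. The new tableau is [[1, 3, 4]].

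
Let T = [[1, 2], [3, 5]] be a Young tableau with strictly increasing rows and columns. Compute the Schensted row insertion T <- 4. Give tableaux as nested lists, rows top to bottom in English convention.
[[1, 2, 4], [3, 5]]

4 is larger than every entry of row 1, so it is appended to row 1. The new tableau is [[1, 2, 4], [3, 5]].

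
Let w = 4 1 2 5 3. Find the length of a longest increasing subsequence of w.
3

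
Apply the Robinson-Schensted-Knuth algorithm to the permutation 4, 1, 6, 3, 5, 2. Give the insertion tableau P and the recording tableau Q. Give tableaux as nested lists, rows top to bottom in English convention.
Insert each entry of the permutation into P by Schensted row insertion, recording in Q the position of each new cell.

After inserting 4: P = [[4]].
After inserting 1: P = [[1], [4]].
After inserting 6: P = [[1, 6], [4]].
After inserting 3: P = [[1, 3], [4, 6]].
After inserting 5: P = [[1, 3, 5], [4, 6]].
After inserting 2: P = [[1, 2, 5], [3, 6], [4]].

So P = [[1, 2, 5], [3, 6], [4]], Q = [[1, 3, 5], [2, 4], [6]].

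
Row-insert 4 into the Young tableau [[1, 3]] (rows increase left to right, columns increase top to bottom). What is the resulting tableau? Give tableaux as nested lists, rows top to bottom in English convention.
4 is larger than every entry of row 1, so it is appended to row 1. The new tableau is [[1, 3, 4]].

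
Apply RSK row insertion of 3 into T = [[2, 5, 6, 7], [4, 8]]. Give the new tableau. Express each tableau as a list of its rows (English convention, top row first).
In row 1, 3 replaces 5 (the leftmost entry greater than 3); 5 is bumped to row 2. In row 2, 5 replaces 8 (the leftmost entry greater than 5); 8 is bumped to row 3. 8 starts a new row 3. The new tableau is [[2, 3, 6, 7], [4, 5], [8]].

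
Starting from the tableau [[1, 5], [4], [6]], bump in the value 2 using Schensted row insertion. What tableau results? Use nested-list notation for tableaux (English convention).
In row 1, 2 replaces 5 (the leftmost entry greater than 2); 5 is bumped to row 2. 5 is appended to row 2. The new tableau is [[1, 2], [4, 5], [6]].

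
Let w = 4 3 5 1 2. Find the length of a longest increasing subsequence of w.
2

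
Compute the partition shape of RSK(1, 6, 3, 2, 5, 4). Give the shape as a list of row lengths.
Row-insert each entry into an empty tableau.

After inserting 1: P = [[1]].
After inserting 6: P = [[1, 6]].
After inserting 3: P = [[1, 3], [6]].
After inserting 2: P = [[1, 2], [3], [6]].
After inserting 5: P = [[1, 2, 5], [3], [6]].
After inserting 4: P = [[1, 2, 4], [3, 5], [6]].

The final insertion tableau P = [[1, 2, 4], [3, 5], [6]] has shape [3, 2, 1].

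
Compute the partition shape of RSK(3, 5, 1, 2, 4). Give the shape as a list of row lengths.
RSK row insertion gives P = [[1, 2, 4], [3, 5]], which has shape [3, 2].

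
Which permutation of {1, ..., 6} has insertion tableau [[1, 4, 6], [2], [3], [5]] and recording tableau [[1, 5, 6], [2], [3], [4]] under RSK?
5 3 2 1 4 6

Reverse the RSK construction: for i from n down to 1, find the cell of Q containing i, remove the entry at that cell from P, and reverse-bump it up through P; the value ejected from row 1 is w(i).

Step i=6: Q has 6 at row 1, column 3; remove that cell from P, ejecting 6. So w(6) = 6. P is now [[1, 4], [2], [3], [5]].
Step i=5: Q has 5 at row 1, column 2; remove that cell from P, ejecting 4. So w(5) = 4. P is now [[1], [2], [3], [5]].
Step i=4: Q has 4 at row 4, column 1; remove 5 from row 4 of P and reverse-bump: 5 enters row 3 and ejects 3; 3 enters row 2 and ejects 2; 2 enters row 1 and ejects 1. So w(4) = 1. P is now [[2], [3], [5]].
Step i=3: Q has 3 at row 3, column 1; remove 5 from row 3 of P and reverse-bump: 5 enters row 2 and ejects 3; 3 enters row 1 and ejects 2. So w(3) = 2. P is now [[3], [5]].
Step i=2: Q has 2 at row 2, column 1; remove 5 from row 2 of P and reverse-bump: 5 enters row 1 and ejects 3. So w(2) = 3. P is now [[5]].
Step i=1: Q has 1 at row 1, column 1; remove that cell from P, ejecting 5. So w(1) = 5. P is now [].

So w = 5 3 2 1 4 6.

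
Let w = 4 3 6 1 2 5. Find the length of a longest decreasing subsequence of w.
3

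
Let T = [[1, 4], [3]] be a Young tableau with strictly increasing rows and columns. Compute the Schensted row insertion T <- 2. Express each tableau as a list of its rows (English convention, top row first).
In row 1, 2 replaces 4 (the leftmost entry greater than 2); 4 is bumped to row 2. 4 is appended to row 2. The new tableau is [[1, 2], [3, 4]].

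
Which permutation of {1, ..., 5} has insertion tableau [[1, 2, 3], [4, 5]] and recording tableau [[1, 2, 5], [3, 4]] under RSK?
4 5 1 2 3

Reverse the RSK construction: for i from n down to 1, find the cell of Q containing i, remove the entry at that cell from P, and reverse-bump it up through P; the value ejected from row 1 is w(i).

Step i=5: Q has 5 at row 1, column 3; remove that cell from P, ejecting 3. So w(5) = 3. P is now [[1, 2], [4, 5]].
Step i=4: Q has 4 at row 2, column 2; remove 5 from row 2 of P and reverse-bump: 5 enters row 1 and ejects 2. So w(4) = 2. P is now [[1, 5], [4]].
Step i=3: Q has 3 at row 2, column 1; remove 4 from row 2 of P and reverse-bump: 4 enters row 1 and ejects 1. So w(3) = 1. P is now [[4, 5]].
Step i=2: Q has 2 at row 1, column 2; remove that cell from P, ejecting 5. So w(2) = 5. P is now [[4]].
Step i=1: Q has 1 at row 1, column 1; remove that cell from P, ejecting 4. So w(1) = 4. P is now [].

So w = 4 5 1 2 3.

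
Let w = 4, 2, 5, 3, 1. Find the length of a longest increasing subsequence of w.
2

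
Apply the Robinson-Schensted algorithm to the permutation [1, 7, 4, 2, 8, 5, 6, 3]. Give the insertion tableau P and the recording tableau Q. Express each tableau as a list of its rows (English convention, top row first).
Insert each entry of the permutation into P by Schensted row insertion, recording in Q the position of each new cell.

Insert 1: appended to row 1. P = [[1]].
Insert 7: appended to row 1. P = [[1, 7]].
Insert 4: 4 bumps 7 from row 1; 7 starts row 2. P = [[1, 4], [7]].
Insert 2: 2 bumps 4 from row 1; 4 bumps 7 from row 2; 7 starts row 3. P = [[1, 2], [4], [7]].
Insert 8: appended to row 1. P = [[1, 2, 8], [4], [7]].
Insert 5: 5 bumps 8 from row 1; 8 appends to row 2. P = [[1, 2, 5], [4, 8], [7]].
Insert 6: appended to row 1. P = [[1, 2, 5, 6], [4, 8], [7]].
Insert 3: 3 bumps 5 from row 1; 5 bumps 8 from row 2; 8 appends to row 3. P = [[1, 2, 3, 6], [4, 5], [7, 8]].

So P = [[1, 2, 3, 6], [4, 5], [7, 8]], Q = [[1, 2, 5, 7], [3, 6], [4, 8]].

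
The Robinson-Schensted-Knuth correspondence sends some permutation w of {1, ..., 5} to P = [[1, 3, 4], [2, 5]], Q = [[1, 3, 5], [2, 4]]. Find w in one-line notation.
2 1 5 3 4

Reverse the RSK construction: for i from n down to 1, find the cell of Q containing i, remove the entry at that cell from P, and reverse-bump it up through P; the value ejected from row 1 is w(i).

Step i=5: Q has 5 at row 1, column 3; remove that cell from P, ejecting 4. So w(5) = 4. P is now [[1, 3], [2, 5]].
Step i=4: Q has 4 at row 2, column 2; remove 5 from row 2 of P and reverse-bump: 5 enters row 1 and ejects 3. So w(4) = 3. P is now [[1, 5], [2]].
Step i=3: Q has 3 at row 1, column 2; remove that cell from P, ejecting 5. So w(3) = 5. P is now [[1], [2]].
Step i=2: Q has 2 at row 2, column 1; remove 2 from row 2 of P and reverse-bump: 2 enters row 1 and ejects 1. So w(2) = 1. P is now [[2]].
Step i=1: Q has 1 at row 1, column 1; remove that cell from P, ejecting 2. So w(1) = 2. P is now [].

So w = 2 1 5 3 4.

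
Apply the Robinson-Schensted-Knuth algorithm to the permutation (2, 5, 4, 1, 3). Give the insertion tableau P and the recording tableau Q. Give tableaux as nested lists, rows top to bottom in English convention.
Insert each entry of the permutation into P by Schensted row insertion, recording in Q the position of each new cell.

Insert 2: appended to row 1. P = [[2]].
Insert 5: appended to row 1. P = [[2, 5]].
Insert 4: 4 bumps 5 from row 1; 5 starts row 2. P = [[2, 4], [5]].
Insert 1: 1 bumps 2 from row 1; 2 bumps 5 from row 2; 5 starts row 3. P = [[1, 4], [2], [5]].
Insert 3: 3 bumps 4 from row 1; 4 appends to row 2. P = [[1, 3], [2, 4], [5]].

So P = [[1, 3], [2, 4], [5]], Q = [[1, 2], [3, 5], [4]].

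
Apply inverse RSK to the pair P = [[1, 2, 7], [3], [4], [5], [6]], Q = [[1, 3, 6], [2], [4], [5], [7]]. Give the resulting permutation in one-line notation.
Reverse the RSK construction: for i from n down to 1, find the cell of Q containing i, remove the entry at that cell from P, and reverse-bump it up through P; the value ejected from row 1 is w(i).

Step i=7: Q has 7 at row 5, column 1; remove 6 from row 5 of P and reverse-bump: 6 enters row 4 and ejects 5; 5 enters row 3 and ejects 4; 4 enters row 2 and ejects 3; 3 enters row 1 and ejects 2. So w(7) = 2. P is now [[1, 3, 7], [4], [5], [6]].
Step i=6: Q has 6 at row 1, column 3; remove that cell from P, ejecting 7. So w(6) = 7. P is now [[1, 3], [4], [5], [6]].
Step i=5: Q has 5 at row 4, column 1; remove 6 from row 4 of P and reverse-bump: 6 enters row 3 and ejects 5; 5 enters row 2 and ejects 4; 4 enters row 1 and ejects 3. So w(5) = 3. P is now [[1, 4], [5], [6]].
Step i=4: Q has 4 at row 3, column 1; remove 6 from row 3 of P and reverse-bump: 6 enters row 2 and ejects 5; 5 enters row 1 and ejects 4. So w(4) = 4. P is now [[1, 5], [6]].
Step i=3: Q has 3 at row 1, column 2; remove that cell from P, ejecting 5. So w(3) = 5. P is now [[1], [6]].
Step i=2: Q has 2 at row 2, column 1; remove 6 from row 2 of P and reverse-bump: 6 enters row 1 and ejects 1. So w(2) = 1. P is now [[6]].
Step i=1: Q has 1 at row 1, column 1; remove that cell from P, ejecting 6. So w(1) = 6. P is now [].

So w = 6 1 5 4 3 7 2.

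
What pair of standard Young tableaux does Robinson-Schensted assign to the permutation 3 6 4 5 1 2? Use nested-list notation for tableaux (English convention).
Insert each entry of the permutation into P by Schensted row insertion, recording in Q the position of each new cell.

After inserting 3: P = [[3]].
After inserting 6: P = [[3, 6]].
After inserting 4: P = [[3, 4], [6]].
After inserting 5: P = [[3, 4, 5], [6]].
After inserting 1: P = [[1, 4, 5], [3], [6]].
After inserting 2: P = [[1, 2, 5], [3, 4], [6]].

So P = [[1, 2, 5], [3, 4], [6]], Q = [[1, 2, 4], [3, 6], [5]].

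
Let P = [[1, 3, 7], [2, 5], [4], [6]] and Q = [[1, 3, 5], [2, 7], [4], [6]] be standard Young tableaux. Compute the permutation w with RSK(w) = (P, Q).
Reverse the RSK construction: for i from n down to 1, find the cell of Q containing i, remove the entry at that cell from P, and reverse-bump it up through P; the value ejected from row 1 is w(i).

Step i=7: Q has 7 at row 2, column 2; remove 5 from row 2 of P and reverse-bump: 5 enters row 1 and ejects 3. So w(7) = 3. P is now [[1, 5, 7], [2], [4], [6]].
Step i=6: Q has 6 at row 4, column 1; remove 6 from row 4 of P and reverse-bump: 6 enters row 3 and ejects 4; 4 enters row 2 and ejects 2; 2 enters row 1 and ejects 1. So w(6) = 1. P is now [[2, 5, 7], [4], [6]].
Step i=5: Q has 5 at row 1, column 3; remove that cell from P, ejecting 7. So w(5) = 7. P is now [[2, 5], [4], [6]].
Step i=4: Q has 4 at row 3, column 1; remove 6 from row 3 of P and reverse-bump: 6 enters row 2 and ejects 4; 4 enters row 1 and ejects 2. So w(4) = 2. P is now [[4, 5], [6]].
Step i=3: Q has 3 at row 1, column 2; remove that cell from P, ejecting 5. So w(3) = 5. P is now [[4], [6]].
Step i=2: Q has 2 at row 2, column 1; remove 6 from row 2 of P and reverse-bump: 6 enters row 1 and ejects 4. So w(2) = 4. P is now [[6]].
Step i=1: Q has 1 at row 1, column 1; remove that cell from P, ejecting 6. So w(1) = 6. P is now [].

So w = 6 4 5 2 7 1 3.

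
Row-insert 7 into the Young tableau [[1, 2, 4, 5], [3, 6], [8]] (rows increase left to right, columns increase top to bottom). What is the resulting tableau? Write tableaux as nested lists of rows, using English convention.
[[1, 2, 4, 5, 7], [3, 6], [8]]

7 is larger than every entry of row 1, so it is appended to row 1. The new tableau is [[1, 2, 4, 5, 7], [3, 6], [8]].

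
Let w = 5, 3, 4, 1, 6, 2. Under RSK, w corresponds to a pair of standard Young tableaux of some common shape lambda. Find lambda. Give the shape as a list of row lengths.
RSK row insertion gives P = [[1, 2, 6], [3, 4], [5]], which has shape [3, 2, 1].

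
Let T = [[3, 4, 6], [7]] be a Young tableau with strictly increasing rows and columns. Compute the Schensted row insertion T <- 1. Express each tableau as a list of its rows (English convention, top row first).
In row 1, 1 replaces 3 (the leftmost entry greater than 1); 3 is bumped to row 2. In row 2, 3 replaces 7 (the leftmost entry greater than 3); 7 is bumped to row 3. 7 starts a new row 3. The new tableau is [[1, 4, 6], [3], [7]].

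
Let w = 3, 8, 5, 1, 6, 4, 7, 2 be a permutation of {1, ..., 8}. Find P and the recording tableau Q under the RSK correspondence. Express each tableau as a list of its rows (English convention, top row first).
Insert each entry of the permutation into P by Schensted row insertion, recording in Q the position of each new cell.

After inserting 3: P = [[3]].
After inserting 8: P = [[3, 8]].
After inserting 5: P = [[3, 5], [8]].
After inserting 1: P = [[1, 5], [3], [8]].
After inserting 6: P = [[1, 5, 6], [3], [8]].
After inserting 4: P = [[1, 4, 6], [3, 5], [8]].
After inserting 7: P = [[1, 4, 6, 7], [3, 5], [8]].
After inserting 2: P = [[1, 2, 6, 7], [3, 4], [5], [8]].

So P = [[1, 2, 6, 7], [3, 4], [5], [8]], Q = [[1, 2, 5, 7], [3, 6], [4], [8]].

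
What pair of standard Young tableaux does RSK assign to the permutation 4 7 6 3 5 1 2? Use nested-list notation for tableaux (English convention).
Insert each entry of the permutation into P by Schensted row insertion, recording in Q the position of each new cell.

Insert 4: appended to row 1. P = [[4]].
Insert 7: appended to row 1. P = [[4, 7]].
Insert 6: 6 bumps 7 from row 1; 7 starts row 2. P = [[4, 6], [7]].
Insert 3: 3 bumps 4 from row 1; 4 bumps 7 from row 2; 7 starts row 3. P = [[3, 6], [4], [7]].
Insert 5: 5 bumps 6 from row 1; 6 appends to row 2. P = [[3, 5], [4, 6], [7]].
Insert 1: 1 bumps 3 from row 1; 3 bumps 4 from row 2; 4 bumps 7 from row 3; 7 starts row 4. P = [[1, 5], [3, 6], [4], [7]].
Insert 2: 2 bumps 5 from row 1; 5 bumps 6 from row 2; 6 appends to row 3. P = [[1, 2], [3, 5], [4, 6], [7]].

So P = [[1, 2], [3, 5], [4, 6], [7]], Q = [[1, 2], [3, 5], [4, 7], [6]].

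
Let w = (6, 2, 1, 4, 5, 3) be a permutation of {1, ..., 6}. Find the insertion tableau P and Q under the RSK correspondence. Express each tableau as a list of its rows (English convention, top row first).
Insert each entry of the permutation into P by Schensted row insertion, recording in Q the position of each new cell.

Insert 6: appended to row 1. P = [[6]], Q = [[1]].
Insert 2: 2 bumps 6 from row 1; 6 starts row 2. P = [[2], [6]], Q = [[1], [2]].
Insert 1: 1 bumps 2 from row 1; 2 bumps 6 from row 2; 6 starts row 3. P = [[1], [2], [6]], Q = [[1], [2], [3]].
Insert 4: appended to row 1. P = [[1, 4], [2], [6]], Q = [[1, 4], [2], [3]].
Insert 5: appended to row 1. P = [[1, 4, 5], [2], [6]], Q = [[1, 4, 5], [2], [3]].
Insert 3: 3 bumps 4 from row 1; 4 appends to row 2. P = [[1, 3, 5], [2, 4], [6]], Q = [[1, 4, 5], [2, 6], [3]].

So P = [[1, 3, 5], [2, 4], [6]], Q = [[1, 4, 5], [2, 6], [3]].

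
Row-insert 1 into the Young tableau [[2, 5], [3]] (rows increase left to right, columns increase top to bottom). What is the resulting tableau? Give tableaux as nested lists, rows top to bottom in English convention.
In row 1, 1 replaces 2 (the leftmost entry greater than 1); 2 is bumped to row 2. In row 2, 2 replaces 3 (the leftmost entry greater than 2); 3 is bumped to row 3. 3 starts a new row 3. The new tableau is [[1, 5], [2], [3]].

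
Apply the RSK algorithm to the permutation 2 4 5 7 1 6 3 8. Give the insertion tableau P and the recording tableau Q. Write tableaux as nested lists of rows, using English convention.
P = [[1, 3, 5, 6, 8], [2, 4], [7]], Q = [[1, 2, 3, 4, 8], [5, 6], [7]]

Insert each entry of the permutation into P by Schensted row insertion, recording in Q the position of each new cell.

After inserting 2: P = [[2]].
After inserting 4: P = [[2, 4]].
After inserting 5: P = [[2, 4, 5]].
After inserting 7: P = [[2, 4, 5, 7]].
After inserting 1: P = [[1, 4, 5, 7], [2]].
After inserting 6: P = [[1, 4, 5, 6], [2, 7]].
After inserting 3: P = [[1, 3, 5, 6], [2, 4], [7]].
After inserting 8: P = [[1, 3, 5, 6, 8], [2, 4], [7]].

So P = [[1, 3, 5, 6, 8], [2, 4], [7]], Q = [[1, 2, 3, 4, 8], [5, 6], [7]].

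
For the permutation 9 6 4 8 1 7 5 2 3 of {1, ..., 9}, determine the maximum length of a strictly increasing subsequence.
3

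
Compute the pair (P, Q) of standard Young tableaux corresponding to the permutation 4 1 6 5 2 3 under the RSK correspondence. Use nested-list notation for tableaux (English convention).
P = [[1, 2, 3], [4, 5], [6]], Q = [[1, 3, 6], [2, 4], [5]]

Insert each entry of the permutation into P by Schensted row insertion, recording in Q the position of each new cell.

Insert 4: appended to row 1. P = [[4]].
Insert 1: 1 bumps 4 from row 1; 4 starts row 2. P = [[1], [4]].
Insert 6: appended to row 1. P = [[1, 6], [4]].
Insert 5: 5 bumps 6 from row 1; 6 appends to row 2. P = [[1, 5], [4, 6]].
Insert 2: 2 bumps 5 from row 1; 5 bumps 6 from row 2; 6 starts row 3. P = [[1, 2], [4, 5], [6]].
Insert 3: appended to row 1. P = [[1, 2, 3], [4, 5], [6]].

So P = [[1, 2, 3], [4, 5], [6]], Q = [[1, 3, 6], [2, 4], [5]].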